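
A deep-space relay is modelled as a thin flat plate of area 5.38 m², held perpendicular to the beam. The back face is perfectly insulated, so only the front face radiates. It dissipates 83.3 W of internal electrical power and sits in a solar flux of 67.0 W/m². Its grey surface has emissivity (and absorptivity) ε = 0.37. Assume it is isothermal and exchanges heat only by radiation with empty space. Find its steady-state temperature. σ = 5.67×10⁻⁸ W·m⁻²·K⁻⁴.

T ≈ 209 K

At steady state, absorbed solar power + internal power = radiated power.
Absorbed: α·S·A_cross = 0.37·67.0·5.380 = 133.4 W (cross-section A).
Total input = 133.4 + 83.3 = 216.7 W.
Radiated: εσ·A_surf·T⁴ with A_surf = A = 5.380 m².
T⁴ = 216.7/(0.37·5.67×10⁻⁸·5.380) = 1.920×10⁹ K⁴.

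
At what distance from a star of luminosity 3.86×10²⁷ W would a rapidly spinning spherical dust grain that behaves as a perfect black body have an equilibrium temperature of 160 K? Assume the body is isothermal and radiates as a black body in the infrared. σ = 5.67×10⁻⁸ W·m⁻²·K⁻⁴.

d ≈ 1.44×10¹² m

For an isothermal black-emitting sphere, (1−a)S·πr² = σ·4πr²·T⁴ ⇒ S = 4σT⁴/(1−a).
S = 4·5.67×10⁻⁸·(160)⁴/1.00 = 148.6 W/m².
Flux falls as S = L/(4πd²), so d = √(L/(4πS)) = √(3.86×10²⁷/(4π·148.6)).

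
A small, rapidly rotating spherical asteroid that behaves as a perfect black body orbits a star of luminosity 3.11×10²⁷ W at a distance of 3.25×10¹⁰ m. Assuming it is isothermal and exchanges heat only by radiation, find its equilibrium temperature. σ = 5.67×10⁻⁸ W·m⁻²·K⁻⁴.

T ≈ 1010 K

First find the stellar flux at distance d: S = L/(4πd²) = 3.11×10²⁷/(4π·(3.25×10¹⁰)²) = 2.343×10⁵ W/m².
For an isothermal sphere, absorbed (1−a)S·πr² = emitted σ·4πr²·T⁴, so T⁴ = (1−a)S/(4σ).
T⁴ = 1.00·2.343×10⁵/(4·5.67×10⁻⁸) = 1.033×10¹² K⁴.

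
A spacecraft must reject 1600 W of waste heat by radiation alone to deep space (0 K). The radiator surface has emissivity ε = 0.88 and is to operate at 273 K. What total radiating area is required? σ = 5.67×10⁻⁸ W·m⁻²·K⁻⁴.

P = εσA T⁴ ⇒ A = P/(εσT⁴).
T⁴ = 5.555×10⁹ K⁴.
A = 1600/(0.88 × 5.67×10⁻⁸ × 5.555×10⁹).

A ≈ 5.77 m²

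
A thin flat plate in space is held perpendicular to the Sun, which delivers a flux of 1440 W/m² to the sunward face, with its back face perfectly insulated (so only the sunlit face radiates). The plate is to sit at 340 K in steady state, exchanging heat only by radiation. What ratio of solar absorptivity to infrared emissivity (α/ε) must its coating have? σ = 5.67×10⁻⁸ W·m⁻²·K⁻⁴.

α/ε ≈ 0.526

Balance: αS·A = εσ·1A·T⁴ ⇒ α/ε = σT⁴/S.
α/ε = 5.67×10⁻⁸·(340)⁴/1440 = 5.67×10⁻⁸·1.336×10¹⁰/1440.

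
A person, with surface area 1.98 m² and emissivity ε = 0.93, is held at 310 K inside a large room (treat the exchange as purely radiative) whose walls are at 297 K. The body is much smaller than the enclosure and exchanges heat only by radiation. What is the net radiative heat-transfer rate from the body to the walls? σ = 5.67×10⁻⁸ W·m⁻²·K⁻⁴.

For a small grey body in a large enclosure: P_net = εσA(T_body⁴ − T_wall⁴).
A = 1.98 m²; T_body⁴ − T_wall⁴ = 9.235×10⁹ − 7.781×10⁹ = 1.454×10⁹ K⁴.
|P_net| = 0.93·5.67×10⁻⁸·1.980·1.454×10⁹.

P_net ≈ 152 W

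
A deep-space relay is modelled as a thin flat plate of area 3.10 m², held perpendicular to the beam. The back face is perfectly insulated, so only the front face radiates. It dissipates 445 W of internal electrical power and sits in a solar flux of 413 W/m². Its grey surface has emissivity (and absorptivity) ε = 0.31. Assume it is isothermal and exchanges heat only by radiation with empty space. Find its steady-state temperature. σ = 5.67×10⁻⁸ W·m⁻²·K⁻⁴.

At steady state, absorbed solar power + internal power = radiated power.
Absorbed: α·S·A_cross = 0.31·413·3.100 = 396.9 W (cross-section A).
Total input = 396.9 + 445 = 841.9 W.
Radiated: εσ·A_surf·T⁴ with A_surf = A = 3.100 m².
T⁴ = 841.9/(0.31·5.67×10⁻⁸·3.100) = 1.545×10¹⁰ K⁴.

T ≈ 353 K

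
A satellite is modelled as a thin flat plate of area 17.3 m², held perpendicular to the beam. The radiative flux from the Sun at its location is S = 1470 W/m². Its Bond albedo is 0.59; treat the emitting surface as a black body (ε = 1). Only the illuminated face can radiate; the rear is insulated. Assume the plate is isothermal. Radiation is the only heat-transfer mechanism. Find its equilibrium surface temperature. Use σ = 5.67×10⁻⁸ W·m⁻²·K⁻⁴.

At equilibrium, absorbed power = emitted power.
Absorbing cross-section = A = 17.30 m²; emitting surface = A = 17.30 m² (ratio 1).
(1−a)S·A_cross = εσ·A_surf·T⁴  ⇒  T⁴ = (1−a)S/(1σ).
T⁴ = 0.410·1470/(1·5.67×10⁻⁸) = 1.063×10¹⁰ K⁴.
T = (1.063×10¹⁰)^(1/4).

T ≈ 321 K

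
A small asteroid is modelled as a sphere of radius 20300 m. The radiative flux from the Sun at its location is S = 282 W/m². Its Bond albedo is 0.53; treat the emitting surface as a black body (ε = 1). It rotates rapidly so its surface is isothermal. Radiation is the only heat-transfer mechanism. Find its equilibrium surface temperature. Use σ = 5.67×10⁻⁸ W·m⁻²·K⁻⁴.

T ≈ 155 K

At equilibrium, absorbed power = emitted power.
Absorbing cross-section = πr² = 1.295×10⁹ m²; emitting surface = 4πr² = 5.178×10⁹ m² (ratio 4).
(1−a)S·A_cross = εσ·A_surf·T⁴  ⇒  T⁴ = (1−a)S/(4σ).
T⁴ = 0.470·282/(4·5.67×10⁻⁸) = 5.844×10⁸ K⁴.
T = (5.844×10⁸)^(1/4).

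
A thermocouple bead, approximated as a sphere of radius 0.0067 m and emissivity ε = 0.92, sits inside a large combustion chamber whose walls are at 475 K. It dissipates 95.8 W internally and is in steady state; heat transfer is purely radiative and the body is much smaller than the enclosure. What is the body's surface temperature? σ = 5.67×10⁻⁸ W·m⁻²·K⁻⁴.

T ≈ 1350 K

For a small grey body in a large enclosure, net radiated power = εσA(T⁴ − T_w⁴).
Steady state: P = εσA(T⁴ − T_w⁴) with A = 4πr² = 5.641×10⁻⁴ m².
T⁴ = P/(εσA) + T_w⁴ = 95.8/(0.92·5.67×10⁻⁸·5.641×10⁻⁴) + (475)⁴
    = 3.256×10¹² + 5.091×10¹⁰ = 3.307×10¹² K⁴.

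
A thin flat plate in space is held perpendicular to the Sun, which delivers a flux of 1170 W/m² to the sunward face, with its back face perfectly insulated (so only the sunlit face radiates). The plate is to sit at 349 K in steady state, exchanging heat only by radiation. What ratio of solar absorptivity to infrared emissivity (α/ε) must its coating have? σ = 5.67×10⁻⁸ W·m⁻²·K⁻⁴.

Balance: αS·A = εσ·1A·T⁴ ⇒ α/ε = σT⁴/S.
α/ε = 5.67×10⁻⁸·(349)⁴/1170 = 5.67×10⁻⁸·1.484×10¹⁰/1170.

α/ε ≈ 0.719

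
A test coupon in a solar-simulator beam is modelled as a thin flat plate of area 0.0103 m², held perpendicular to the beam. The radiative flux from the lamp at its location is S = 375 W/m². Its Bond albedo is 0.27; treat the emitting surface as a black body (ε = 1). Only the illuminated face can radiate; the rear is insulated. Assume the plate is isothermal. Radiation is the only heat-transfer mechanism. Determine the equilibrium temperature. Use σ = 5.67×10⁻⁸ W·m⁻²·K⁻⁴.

At equilibrium, absorbed power = emitted power.
Absorbing cross-section = A = 0.01030 m²; emitting surface = A = 0.01030 m² (ratio 1).
(1−a)S·A_cross = εσ·A_surf·T⁴  ⇒  T⁴ = (1−a)S/(1σ).
T⁴ = 0.730·375/(1·5.67×10⁻⁸) = 4.828×10⁹ K⁴.
T = (4.828×10⁹)^(1/4).

T ≈ 264 K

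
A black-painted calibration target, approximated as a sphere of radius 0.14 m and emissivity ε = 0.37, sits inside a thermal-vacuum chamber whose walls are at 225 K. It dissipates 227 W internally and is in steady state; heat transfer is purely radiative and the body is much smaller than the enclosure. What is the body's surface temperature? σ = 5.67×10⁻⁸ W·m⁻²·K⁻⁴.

For a small grey body in a large enclosure, net radiated power = εσA(T⁴ − T_w⁴).
Steady state: P = εσA(T⁴ − T_w⁴) with A = 4πr² = 0.2463 m².
T⁴ = P/(εσA) + T_w⁴ = 227/(0.37·5.67×10⁻⁸·0.2463) + (225)⁴
    = 4.393×10¹⁰ + 2.563×10⁹ = 4.649×10¹⁰ K⁴.

T ≈ 464 K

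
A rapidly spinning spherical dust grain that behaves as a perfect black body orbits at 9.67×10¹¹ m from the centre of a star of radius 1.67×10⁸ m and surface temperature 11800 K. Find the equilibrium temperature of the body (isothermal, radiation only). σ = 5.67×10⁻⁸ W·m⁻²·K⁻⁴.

T ≈ 110 K

The star's surface emits σT_*⁴; at distance d the flux is S = σT_*⁴(R_*/d)².
S = 5.67×10⁻⁸·(11800)⁴·(1.67×10⁸/9.67×10¹¹)² = 32.79 W/m².
For an isothermal sphere T⁴ = (1−a)S/(4σ) = 1.446×10⁸ K⁴.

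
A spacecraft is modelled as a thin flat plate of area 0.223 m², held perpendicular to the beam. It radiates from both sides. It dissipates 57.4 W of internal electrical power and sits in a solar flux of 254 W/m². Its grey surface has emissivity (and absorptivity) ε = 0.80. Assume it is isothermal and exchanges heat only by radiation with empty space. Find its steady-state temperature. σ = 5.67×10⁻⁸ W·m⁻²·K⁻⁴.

T ≈ 267 K

At steady state, absorbed solar power + internal power = radiated power.
Absorbed: α·S·A_cross = 0.80·254·0.2230 = 45.31 W (cross-section A).
Total input = 45.31 + 57.4 = 102.7 W.
Radiated: εσ·A_surf·T⁴ with A_surf = 2A = 0.4460 m².
T⁴ = 102.7/(0.80·5.67×10⁻⁸·0.4460) = 5.077×10⁹ K⁴.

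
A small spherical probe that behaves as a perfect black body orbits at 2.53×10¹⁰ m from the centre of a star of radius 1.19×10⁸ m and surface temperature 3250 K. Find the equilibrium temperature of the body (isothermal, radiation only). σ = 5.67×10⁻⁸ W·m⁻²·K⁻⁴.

The star's surface emits σT_*⁴; at distance d the flux is S = σT_*⁴(R_*/d)².
S = 5.67×10⁻⁸·(3250)⁴·(1.19×10⁸/2.53×10¹⁰)² = 139.9 W/m².
For an isothermal sphere T⁴ = (1−a)S/(4σ) = 6.171×10⁸ K⁴.

T ≈ 158 K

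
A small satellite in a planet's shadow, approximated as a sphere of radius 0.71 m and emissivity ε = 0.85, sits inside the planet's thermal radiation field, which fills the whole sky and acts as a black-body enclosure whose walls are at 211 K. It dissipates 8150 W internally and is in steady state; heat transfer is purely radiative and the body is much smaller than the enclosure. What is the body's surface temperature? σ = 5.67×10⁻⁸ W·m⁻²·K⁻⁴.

T ≈ 412 K

For a small grey body in a large enclosure, net radiated power = εσA(T⁴ − T_w⁴).
Steady state: P = εσA(T⁴ − T_w⁴) with A = 4πr² = 6.335 m².
T⁴ = P/(εσA) + T_w⁴ = 8150/(0.85·5.67×10⁻⁸·6.335) + (211)⁴
    = 2.669×10¹⁰ + 1.982×10⁹ = 2.868×10¹⁰ K⁴.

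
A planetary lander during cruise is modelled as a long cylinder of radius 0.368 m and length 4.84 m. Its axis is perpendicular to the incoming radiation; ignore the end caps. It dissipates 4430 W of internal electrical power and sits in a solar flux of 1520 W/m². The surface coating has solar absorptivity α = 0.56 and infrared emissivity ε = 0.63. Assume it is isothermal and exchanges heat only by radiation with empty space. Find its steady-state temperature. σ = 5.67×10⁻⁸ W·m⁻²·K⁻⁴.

At steady state, absorbed solar power + internal power = radiated power.
Absorbed: α·S·A_cross = 0.56·1520·3.562 = 3032 W (cross-section 2rL).
Total input = 3032 + 4430 = 7462 W.
Radiated: εσ·A_surf·T⁴ with A_surf = 2πrL = 11.19 m².
T⁴ = 7462/(0.63·5.67×10⁻⁸·11.19) = 1.867×10¹⁰ K⁴.

T ≈ 370 K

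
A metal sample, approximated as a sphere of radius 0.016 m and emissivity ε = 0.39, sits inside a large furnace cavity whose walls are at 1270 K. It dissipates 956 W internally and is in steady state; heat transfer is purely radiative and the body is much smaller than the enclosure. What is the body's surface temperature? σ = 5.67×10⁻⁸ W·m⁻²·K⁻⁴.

T ≈ 2000 K

For a small grey body in a large enclosure, net radiated power = εσA(T⁴ − T_w⁴).
Steady state: P = εσA(T⁴ − T_w⁴) with A = 4πr² = 0.003217 m².
T⁴ = P/(εσA) + T_w⁴ = 956/(0.39·5.67×10⁻⁸·0.003217) + (1270)⁴
    = 1.344×10¹³ + 2.601×10¹² = 1.604×10¹³ K⁴.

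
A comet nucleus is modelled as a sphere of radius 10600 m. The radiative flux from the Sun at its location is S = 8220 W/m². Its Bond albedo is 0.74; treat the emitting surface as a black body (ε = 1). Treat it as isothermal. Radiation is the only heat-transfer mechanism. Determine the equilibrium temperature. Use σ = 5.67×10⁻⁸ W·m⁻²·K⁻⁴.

T ≈ 312 K

At equilibrium, absorbed power = emitted power.
Absorbing cross-section = πr² = 3.530×10⁸ m²; emitting surface = 4πr² = 1.412×10⁹ m² (ratio 4).
(1−a)S·A_cross = εσ·A_surf·T⁴  ⇒  T⁴ = (1−a)S/(4σ).
T⁴ = 0.260·8220/(4·5.67×10⁻⁸) = 9.423×10⁹ K⁴.
T = (9.423×10⁹)^(1/4).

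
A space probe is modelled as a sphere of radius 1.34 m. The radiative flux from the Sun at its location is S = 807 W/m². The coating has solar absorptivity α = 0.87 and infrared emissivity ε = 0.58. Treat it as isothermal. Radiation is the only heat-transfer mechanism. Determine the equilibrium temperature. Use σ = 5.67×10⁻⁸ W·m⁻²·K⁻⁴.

T ≈ 270 K

At equilibrium, absorbed power = emitted power.
Absorbing cross-section = πr² = 5.641 m²; emitting surface = 4πr² = 22.56 m² (ratio 4).
αS·A_cross = εσ·A_surf·T⁴  ⇒  T⁴ = αS/(ε·4σ).
T⁴ = 0.870·807/(0.58·4·5.67×10⁻⁸) = 5.337×10⁹ K⁴.
T = (5.337×10⁹)^(1/4).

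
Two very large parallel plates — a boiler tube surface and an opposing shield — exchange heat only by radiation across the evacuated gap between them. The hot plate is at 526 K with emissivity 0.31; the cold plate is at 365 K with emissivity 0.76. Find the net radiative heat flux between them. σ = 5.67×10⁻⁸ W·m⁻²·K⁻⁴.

q ≈ 941 W/m²

For two infinite grey parallel plates, q = σ(T₁⁴ − T₂⁴)/(1/ε₁ + 1/ε₂ − 1).
T₁⁴ − T₂⁴ = 7.655×10¹⁰ − 1.775×10¹⁰ = 5.880×10¹⁰ K⁴.
1/ε₁ + 1/ε₂ − 1 = 3.226 + 1.316 − 1 = 3.542.
q = 5.67×10⁻⁸ × 5.880×10¹⁰ / 3.542.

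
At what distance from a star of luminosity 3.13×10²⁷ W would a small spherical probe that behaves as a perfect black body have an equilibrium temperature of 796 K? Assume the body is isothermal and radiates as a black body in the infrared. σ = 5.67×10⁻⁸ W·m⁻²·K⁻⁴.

d ≈ 5.23×10¹⁰ m

For an isothermal black-emitting sphere, (1−a)S·πr² = σ·4πr²·T⁴ ⇒ S = 4σT⁴/(1−a).
S = 4·5.67×10⁻⁸·(796)⁴/1.00 = 91050 W/m².
Flux falls as S = L/(4πd²), so d = √(L/(4πS)) = √(3.13×10²⁷/(4π·91050)).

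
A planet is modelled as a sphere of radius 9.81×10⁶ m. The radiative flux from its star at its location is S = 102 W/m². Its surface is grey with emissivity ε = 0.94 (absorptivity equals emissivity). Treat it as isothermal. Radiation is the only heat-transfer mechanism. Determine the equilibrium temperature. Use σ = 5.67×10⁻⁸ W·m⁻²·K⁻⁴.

At equilibrium, absorbed power = emitted power.
Absorbing cross-section = πr² = 3.023×10¹⁴ m²; emitting surface = 4πr² = 1.209×10¹⁵ m² (ratio 4).
εS·A_cross = εσ·A_surf·T⁴  ⇒  T⁴ = S/(4σ)   (ε cancels).
T⁴ = 102/(4·5.67×10⁻⁸) = 4.497×10⁸ K⁴.
T = (4.497×10⁸)^(1/4).

T ≈ 146 K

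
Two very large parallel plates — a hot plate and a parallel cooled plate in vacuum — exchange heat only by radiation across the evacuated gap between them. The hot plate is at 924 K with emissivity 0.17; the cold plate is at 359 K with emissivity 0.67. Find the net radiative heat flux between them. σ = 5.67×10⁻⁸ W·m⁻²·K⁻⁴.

For two infinite grey parallel plates, q = σ(T₁⁴ − T₂⁴)/(1/ε₁ + 1/ε₂ − 1).
T₁⁴ − T₂⁴ = 7.289×10¹¹ − 1.661×10¹⁰ = 7.123×10¹¹ K⁴.
1/ε₁ + 1/ε₂ − 1 = 5.882 + 1.493 − 1 = 6.375.
q = 5.67×10⁻⁸ × 7.123×10¹¹ / 6.375.

q ≈ 6340 W/m²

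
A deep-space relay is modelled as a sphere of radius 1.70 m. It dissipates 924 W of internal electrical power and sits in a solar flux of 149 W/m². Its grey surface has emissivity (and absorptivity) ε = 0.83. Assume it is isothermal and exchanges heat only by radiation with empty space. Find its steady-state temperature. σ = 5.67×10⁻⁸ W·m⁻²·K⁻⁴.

At steady state, absorbed solar power + internal power = radiated power.
Absorbed: α·S·A_cross = 0.83·149·9.079 = 1123 W (cross-section πr²).
Total input = 1123 + 924 = 2047 W.
Radiated: εσ·A_surf·T⁴ with A_surf = 4πr² = 36.32 m².
T⁴ = 2047/(0.83·5.67×10⁻⁸·36.32) = 1.198×10⁹ K⁴.

T ≈ 186 K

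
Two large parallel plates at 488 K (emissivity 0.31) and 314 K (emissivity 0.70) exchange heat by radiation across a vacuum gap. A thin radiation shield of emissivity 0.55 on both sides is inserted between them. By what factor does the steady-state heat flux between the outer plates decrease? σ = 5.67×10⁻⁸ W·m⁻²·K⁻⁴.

Without shield: q₀ = σΔ(T⁴)/(1/ε₁+1/ε₂−1) with denominator 3.654.
With shield the two gaps are in series; the resistances add: (1/ε₁+1/ε_s−1)+(1/ε_s+1/ε₂−1) = 4.044+2.247 = 6.291.
Heat-flux ratio q₀/q = 6.291/3.654.

factor ≈ 1.72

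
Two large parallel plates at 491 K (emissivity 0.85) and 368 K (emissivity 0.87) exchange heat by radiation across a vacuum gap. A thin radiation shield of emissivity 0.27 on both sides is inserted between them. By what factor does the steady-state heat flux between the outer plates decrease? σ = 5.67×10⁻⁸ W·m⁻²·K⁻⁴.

Without shield: q₀ = σΔ(T⁴)/(1/ε₁+1/ε₂−1) with denominator 1.326.
With shield the two gaps are in series; the resistances add: (1/ε₁+1/ε_s−1)+(1/ε_s+1/ε₂−1) = 3.880+3.853 = 7.733.
Heat-flux ratio q₀/q = 7.733/1.326.

factor ≈ 5.83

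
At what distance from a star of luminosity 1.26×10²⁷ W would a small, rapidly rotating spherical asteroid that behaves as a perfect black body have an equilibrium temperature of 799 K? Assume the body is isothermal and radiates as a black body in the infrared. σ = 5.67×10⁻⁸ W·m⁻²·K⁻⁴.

For an isothermal black-emitting sphere, (1−a)S·πr² = σ·4πr²·T⁴ ⇒ S = 4σT⁴/(1−a).
S = 4·5.67×10⁻⁸·(799)⁴/1.00 = 92430 W/m².
Flux falls as S = L/(4πd²), so d = √(L/(4πS)) = √(1.26×10²⁷/(4π·92430)).

d ≈ 3.29×10¹⁰ m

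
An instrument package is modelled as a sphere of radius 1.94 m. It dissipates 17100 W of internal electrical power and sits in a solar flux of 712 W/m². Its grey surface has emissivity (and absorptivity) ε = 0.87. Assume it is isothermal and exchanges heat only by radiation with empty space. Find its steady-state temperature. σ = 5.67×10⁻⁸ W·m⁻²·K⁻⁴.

T ≈ 320 K

At steady state, absorbed solar power + internal power = radiated power.
Absorbed: α·S·A_cross = 0.87·712·11.82 = 7324 W (cross-section πr²).
Total input = 7324 + 17100 = 24420 W.
Radiated: εσ·A_surf·T⁴ with A_surf = 4πr² = 47.29 m².
T⁴ = 24420/(0.87·5.67×10⁻⁸·47.29) = 1.047×10¹⁰ K⁴.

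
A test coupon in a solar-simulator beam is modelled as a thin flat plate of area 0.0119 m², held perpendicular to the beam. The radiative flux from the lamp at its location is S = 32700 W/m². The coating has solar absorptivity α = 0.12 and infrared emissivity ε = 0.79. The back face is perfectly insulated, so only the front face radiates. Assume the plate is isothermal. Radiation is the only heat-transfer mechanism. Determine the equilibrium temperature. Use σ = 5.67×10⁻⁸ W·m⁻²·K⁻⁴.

T ≈ 544 K

At equilibrium, absorbed power = emitted power.
Absorbing cross-section = A = 0.01190 m²; emitting surface = A = 0.01190 m² (ratio 1).
αS·A_cross = εσ·A_surf·T⁴  ⇒  T⁴ = αS/(ε·1σ).
T⁴ = 0.120·32700/(0.79·1·5.67×10⁻⁸) = 8.760×10¹⁰ K⁴.
T = (8.760×10¹⁰)^(1/4).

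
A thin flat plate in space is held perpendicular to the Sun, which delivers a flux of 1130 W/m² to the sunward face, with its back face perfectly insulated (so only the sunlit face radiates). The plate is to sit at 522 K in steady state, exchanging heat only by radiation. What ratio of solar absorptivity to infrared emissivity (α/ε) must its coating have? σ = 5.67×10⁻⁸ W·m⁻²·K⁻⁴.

α/ε ≈ 3.73

Balance: αS·A = εσ·1A·T⁴ ⇒ α/ε = σT⁴/S.
α/ε = 5.67×10⁻⁸·(522)⁴/1130 = 5.67×10⁻⁸·7.425×10¹⁰/1130.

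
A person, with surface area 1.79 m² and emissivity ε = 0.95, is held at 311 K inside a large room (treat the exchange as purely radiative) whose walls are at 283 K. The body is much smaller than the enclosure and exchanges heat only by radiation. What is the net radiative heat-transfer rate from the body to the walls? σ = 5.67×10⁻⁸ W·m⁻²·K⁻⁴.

P_net ≈ 284 W

For a small grey body in a large enclosure: P_net = εσA(T_body⁴ − T_wall⁴).
A = 1.79 m²; T_body⁴ − T_wall⁴ = 9.355×10⁹ − 6.414×10⁹ = 2.941×10⁹ K⁴.
|P_net| = 0.95·5.67×10⁻⁸·1.790·2.941×10⁹.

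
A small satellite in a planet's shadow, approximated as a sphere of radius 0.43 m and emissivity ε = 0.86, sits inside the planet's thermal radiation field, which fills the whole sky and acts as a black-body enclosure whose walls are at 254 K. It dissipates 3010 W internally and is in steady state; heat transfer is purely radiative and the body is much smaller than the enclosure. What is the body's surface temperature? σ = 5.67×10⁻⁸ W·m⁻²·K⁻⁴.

T ≈ 419 K

For a small grey body in a large enclosure, net radiated power = εσA(T⁴ − T_w⁴).
Steady state: P = εσA(T⁴ − T_w⁴) with A = 4πr² = 2.324 m².
T⁴ = P/(εσA) + T_w⁴ = 3010/(0.86·5.67×10⁻⁸·2.324) + (254)⁴
    = 2.657×10¹⁰ + 4.162×10⁹ = 3.073×10¹⁰ K⁴.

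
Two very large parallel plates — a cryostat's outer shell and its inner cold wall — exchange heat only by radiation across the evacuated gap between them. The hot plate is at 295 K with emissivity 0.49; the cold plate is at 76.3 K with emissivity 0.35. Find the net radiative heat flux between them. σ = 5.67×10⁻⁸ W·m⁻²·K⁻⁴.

q ≈ 110 W/m²

For two infinite grey parallel plates, q = σ(T₁⁴ − T₂⁴)/(1/ε₁ + 1/ε₂ − 1).
T₁⁴ − T₂⁴ = 7.573×10⁹ − 3.389×10⁷ = 7.539×10⁹ K⁴.
1/ε₁ + 1/ε₂ − 1 = 2.041 + 2.857 − 1 = 3.898.
q = 5.67×10⁻⁸ × 7.539×10⁹ / 3.898.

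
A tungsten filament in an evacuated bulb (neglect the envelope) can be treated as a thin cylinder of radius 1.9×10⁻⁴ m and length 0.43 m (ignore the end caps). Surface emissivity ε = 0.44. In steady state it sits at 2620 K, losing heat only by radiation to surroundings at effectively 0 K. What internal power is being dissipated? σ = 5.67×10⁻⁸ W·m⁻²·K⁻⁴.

P ≈ 603 W

Steady state: P = εσA T⁴.
A = 2πrL = 5.133×10⁻⁴ m²; T⁴ = (2620)⁴ = 4.712×10¹³ K⁴.
P = 0.44 × 5.67×10⁻⁸ × 5.133×10⁻⁴ × 4.712×10¹³.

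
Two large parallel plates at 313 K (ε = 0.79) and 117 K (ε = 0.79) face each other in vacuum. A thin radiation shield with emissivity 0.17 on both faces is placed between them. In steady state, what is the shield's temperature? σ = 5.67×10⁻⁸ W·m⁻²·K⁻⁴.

T_s ≈ 264 K

In steady state the net flux on the hot side equals that on the cold side.
σ(T₁⁴−T_s⁴)/D₁ = σ(T_s⁴−T₂⁴)/D₂, with D₁ = 1/ε₁+1/ε_s−1 = 6.148, D₂ = 1/ε_s+1/ε₂−1 = 6.148.
Solve for T_s⁴: T_s⁴ = (D₂·T₁⁴ + D₁·T₂⁴)/(D₁+D₂) = 4.893×10⁹ K⁴.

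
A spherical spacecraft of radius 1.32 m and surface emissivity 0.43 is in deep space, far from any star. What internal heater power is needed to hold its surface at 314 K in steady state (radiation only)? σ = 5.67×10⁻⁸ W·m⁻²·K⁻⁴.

P = εσ·4πr²·T⁴.
4πr² = 21.90 m²; T⁴ = 9.721×10⁹ K⁴.
P = 0.43·5.67×10⁻⁸·21.90·9.721×10⁹.

P ≈ 5190 W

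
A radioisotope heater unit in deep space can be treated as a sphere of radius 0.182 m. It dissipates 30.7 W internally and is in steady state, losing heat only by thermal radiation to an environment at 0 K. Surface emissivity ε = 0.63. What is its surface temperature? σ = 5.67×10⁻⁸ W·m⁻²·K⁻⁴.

T ≈ 213 K

Steady state: internal power = radiated power, P = εσA T⁴.
Radiating area A = 4πr² = 0.4162 m².
T⁴ = P/(εσA) = 30.7/(0.63·5.67×10⁻⁸·0.4162) = 2.065×10⁹ K⁴.
T = (2.065×10⁹)^(1/4).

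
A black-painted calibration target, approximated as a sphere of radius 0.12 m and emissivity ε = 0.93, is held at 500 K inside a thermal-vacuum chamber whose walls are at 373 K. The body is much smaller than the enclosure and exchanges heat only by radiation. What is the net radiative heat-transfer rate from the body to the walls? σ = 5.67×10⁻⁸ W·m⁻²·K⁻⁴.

P_net ≈ 412 W

For a small grey body in a large enclosure: P_net = εσA(T_body⁴ − T_wall⁴).
A = 4πr² = 0.1810 m²; T_body⁴ − T_wall⁴ = 6.250×10¹⁰ − 1.936×10¹⁰ = 4.314×10¹⁰ K⁴.
|P_net| = 0.93·5.67×10⁻⁸·0.1810·4.314×10¹⁰.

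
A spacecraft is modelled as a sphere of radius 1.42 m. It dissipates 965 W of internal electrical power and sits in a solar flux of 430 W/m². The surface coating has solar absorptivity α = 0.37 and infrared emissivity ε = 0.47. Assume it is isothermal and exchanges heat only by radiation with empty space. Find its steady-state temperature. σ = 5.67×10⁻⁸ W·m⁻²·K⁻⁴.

T ≈ 232 K

At steady state, absorbed solar power + internal power = radiated power.
Absorbed: α·S·A_cross = 0.37·430·6.335 = 1008 W (cross-section πr²).
Total input = 1008 + 965 = 1973 W.
Radiated: εσ·A_surf·T⁴ with A_surf = 4πr² = 25.34 m².
T⁴ = 1973/(0.47·5.67×10⁻⁸·25.34) = 2.922×10⁹ K⁴.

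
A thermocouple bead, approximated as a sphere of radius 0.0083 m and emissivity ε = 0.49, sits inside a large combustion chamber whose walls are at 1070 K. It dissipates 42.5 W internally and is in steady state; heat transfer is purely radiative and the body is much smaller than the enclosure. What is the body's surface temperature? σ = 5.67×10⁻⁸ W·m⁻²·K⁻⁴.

For a small grey body in a large enclosure, net radiated power = εσA(T⁴ − T_w⁴).
Steady state: P = εσA(T⁴ − T_w⁴) with A = 4πr² = 8.657×10⁻⁴ m².
T⁴ = P/(εσA) + T_w⁴ = 42.5/(0.49·5.67×10⁻⁸·8.657×10⁻⁴) + (1070)⁴
    = 1.767×10¹² + 1.311×10¹² = 3.078×10¹² K⁴.

T ≈ 1320 K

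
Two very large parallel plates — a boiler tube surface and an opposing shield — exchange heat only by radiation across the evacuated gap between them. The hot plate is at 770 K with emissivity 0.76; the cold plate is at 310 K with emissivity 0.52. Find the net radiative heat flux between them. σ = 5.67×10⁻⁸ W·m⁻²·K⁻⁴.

For two infinite grey parallel plates, q = σ(T₁⁴ − T₂⁴)/(1/ε₁ + 1/ε₂ − 1).
T₁⁴ − T₂⁴ = 3.515×10¹¹ − 9.235×10⁹ = 3.423×10¹¹ K⁴.
1/ε₁ + 1/ε₂ − 1 = 1.316 + 1.923 − 1 = 2.239.
q = 5.67×10⁻⁸ × 3.423×10¹¹ / 2.239.

q ≈ 8670 W/m²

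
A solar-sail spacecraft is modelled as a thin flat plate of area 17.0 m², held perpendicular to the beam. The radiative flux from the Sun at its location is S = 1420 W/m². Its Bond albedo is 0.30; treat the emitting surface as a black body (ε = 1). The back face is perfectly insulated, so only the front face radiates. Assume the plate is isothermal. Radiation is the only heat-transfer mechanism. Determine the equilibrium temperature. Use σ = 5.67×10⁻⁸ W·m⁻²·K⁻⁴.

At equilibrium, absorbed power = emitted power.
Absorbing cross-section = A = 17.00 m²; emitting surface = A = 17.00 m² (ratio 1).
(1−a)S·A_cross = εσ·A_surf·T⁴  ⇒  T⁴ = (1−a)S/(1σ).
T⁴ = 0.700·1420/(1·5.67×10⁻⁸) = 1.753×10¹⁰ K⁴.
T = (1.753×10¹⁰)^(1/4).

T ≈ 364 K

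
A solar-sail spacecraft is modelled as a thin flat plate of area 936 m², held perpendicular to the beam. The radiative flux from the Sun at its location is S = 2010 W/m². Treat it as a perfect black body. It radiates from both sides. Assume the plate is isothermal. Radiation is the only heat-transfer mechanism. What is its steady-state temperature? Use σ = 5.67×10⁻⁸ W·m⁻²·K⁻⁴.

At equilibrium, absorbed power = emitted power.
Absorbing cross-section = A = 936.0 m²; emitting surface = 2A = 1872 m² (ratio 2).
S·A_cross = εσ·A_surf·T⁴  ⇒  T⁴ = S/(2σ).
T⁴ = 1.00·2010/(2·5.67×10⁻⁸) = 1.772×10¹⁰ K⁴.
T = (1.772×10¹⁰)^(1/4).

T ≈ 365 K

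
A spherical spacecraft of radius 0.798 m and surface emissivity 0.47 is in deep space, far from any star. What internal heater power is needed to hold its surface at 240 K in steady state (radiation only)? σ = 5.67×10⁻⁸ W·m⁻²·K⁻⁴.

P ≈ 708 W

P = εσ·4πr²·T⁴.
4πr² = 8.002 m²; T⁴ = 3.318×10⁹ K⁴.
P = 0.47·5.67×10⁻⁸·8.002·3.318×10⁹.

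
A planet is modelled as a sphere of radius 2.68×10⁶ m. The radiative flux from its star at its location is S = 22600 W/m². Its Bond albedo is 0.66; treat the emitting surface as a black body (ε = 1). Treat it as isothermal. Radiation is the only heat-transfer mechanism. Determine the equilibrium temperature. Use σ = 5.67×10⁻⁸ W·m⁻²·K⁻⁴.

At equilibrium, absorbed power = emitted power.
Absorbing cross-section = πr² = 2.256×10¹³ m²; emitting surface = 4πr² = 9.026×10¹³ m² (ratio 4).
(1−a)S·A_cross = εσ·A_surf·T⁴  ⇒  T⁴ = (1−a)S/(4σ).
T⁴ = 0.340·22600/(4·5.67×10⁻⁸) = 3.388×10¹⁰ K⁴.
T = (3.388×10¹⁰)^(1/4).

T ≈ 429 K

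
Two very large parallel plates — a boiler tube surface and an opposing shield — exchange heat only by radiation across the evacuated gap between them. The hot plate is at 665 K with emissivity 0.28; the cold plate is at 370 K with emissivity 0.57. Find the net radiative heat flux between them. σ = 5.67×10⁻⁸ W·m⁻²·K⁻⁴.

For two infinite grey parallel plates, q = σ(T₁⁴ − T₂⁴)/(1/ε₁ + 1/ε₂ − 1).
T₁⁴ − T₂⁴ = 1.956×10¹¹ − 1.874×10¹⁰ = 1.768×10¹¹ K⁴.
1/ε₁ + 1/ε₂ − 1 = 3.571 + 1.754 − 1 = 4.326.
q = 5.67×10⁻⁸ × 1.768×10¹¹ / 4.326.

q ≈ 2320 W/m²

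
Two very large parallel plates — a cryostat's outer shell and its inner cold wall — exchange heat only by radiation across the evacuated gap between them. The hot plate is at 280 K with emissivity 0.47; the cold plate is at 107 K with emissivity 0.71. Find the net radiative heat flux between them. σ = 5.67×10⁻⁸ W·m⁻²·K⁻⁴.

For two infinite grey parallel plates, q = σ(T₁⁴ − T₂⁴)/(1/ε₁ + 1/ε₂ − 1).
T₁⁴ − T₂⁴ = 6.147×10⁹ − 1.311×10⁸ = 6.015×10⁹ K⁴.
1/ε₁ + 1/ε₂ − 1 = 2.128 + 1.408 − 1 = 2.536.
q = 5.67×10⁻⁸ × 6.015×10⁹ / 2.536.

q ≈ 134 W/m²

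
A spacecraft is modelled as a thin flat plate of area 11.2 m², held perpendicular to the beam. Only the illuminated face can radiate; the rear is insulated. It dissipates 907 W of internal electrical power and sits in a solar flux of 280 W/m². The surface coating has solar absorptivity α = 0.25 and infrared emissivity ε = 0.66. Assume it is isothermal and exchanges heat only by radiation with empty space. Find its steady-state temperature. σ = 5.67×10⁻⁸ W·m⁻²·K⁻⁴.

At steady state, absorbed solar power + internal power = radiated power.
Absorbed: α·S·A_cross = 0.25·280·11.20 = 784.0 W (cross-section A).
Total input = 784.0 + 907 = 1691 W.
Radiated: εσ·A_surf·T⁴ with A_surf = A = 11.20 m².
T⁴ = 1691/(0.66·5.67×10⁻⁸·11.20) = 4.035×10⁹ K⁴.

T ≈ 252 K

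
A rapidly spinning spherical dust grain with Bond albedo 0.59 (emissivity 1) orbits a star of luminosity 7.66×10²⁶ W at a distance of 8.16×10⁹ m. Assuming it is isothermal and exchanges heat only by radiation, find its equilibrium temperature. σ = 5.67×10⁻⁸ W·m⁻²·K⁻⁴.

T ≈ 1130 K

First find the stellar flux at distance d: S = L/(4πd²) = 7.66×10²⁶/(4π·(8.16×10⁹)²) = 9.155×10⁵ W/m².
For an isothermal sphere, absorbed (1−a)S·πr² = emitted σ·4πr²·T⁴, so T⁴ = (1−a)S/(4σ).
T⁴ = 0.410·9.155×10⁵/(4·5.67×10⁻⁸) = 1.655×10¹² K⁴.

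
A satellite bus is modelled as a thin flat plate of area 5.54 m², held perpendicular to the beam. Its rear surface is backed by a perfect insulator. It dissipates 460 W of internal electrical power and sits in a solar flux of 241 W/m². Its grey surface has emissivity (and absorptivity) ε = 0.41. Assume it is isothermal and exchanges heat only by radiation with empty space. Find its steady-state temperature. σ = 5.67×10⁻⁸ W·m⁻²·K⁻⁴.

At steady state, absorbed solar power + internal power = radiated power.
Absorbed: α·S·A_cross = 0.41·241·5.540 = 547.4 W (cross-section A).
Total input = 547.4 + 460 = 1007 W.
Radiated: εσ·A_surf·T⁴ with A_surf = A = 5.540 m².
T⁴ = 1007/(0.41·5.67×10⁻⁸·5.540) = 7.822×10⁹ K⁴.

T ≈ 297 K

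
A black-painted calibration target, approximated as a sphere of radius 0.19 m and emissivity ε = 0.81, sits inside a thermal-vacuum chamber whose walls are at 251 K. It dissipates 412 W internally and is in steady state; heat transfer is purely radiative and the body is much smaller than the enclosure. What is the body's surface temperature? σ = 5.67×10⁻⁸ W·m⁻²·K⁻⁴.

For a small grey body in a large enclosure, net radiated power = εσA(T⁴ − T_w⁴).
Steady state: P = εσA(T⁴ − T_w⁴) with A = 4πr² = 0.4536 m².
T⁴ = P/(εσA) + T_w⁴ = 412/(0.81·5.67×10⁻⁸·0.4536) + (251)⁴
    = 1.977×10¹⁰ + 3.969×10⁹ = 2.374×10¹⁰ K⁴.

T ≈ 393 K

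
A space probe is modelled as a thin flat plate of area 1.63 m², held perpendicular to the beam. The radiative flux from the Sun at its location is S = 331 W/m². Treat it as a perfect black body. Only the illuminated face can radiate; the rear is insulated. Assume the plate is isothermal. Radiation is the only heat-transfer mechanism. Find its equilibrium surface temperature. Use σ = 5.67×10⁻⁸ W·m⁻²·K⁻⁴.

T ≈ 276 K

At equilibrium, absorbed power = emitted power.
Absorbing cross-section = A = 1.630 m²; emitting surface = A = 1.630 m² (ratio 1).
S·A_cross = εσ·A_surf·T⁴  ⇒  T⁴ = S/(1σ).
T⁴ = 1.00·331/(1·5.67×10⁻⁸) = 5.838×10⁹ K⁴.
T = (5.838×10⁹)^(1/4).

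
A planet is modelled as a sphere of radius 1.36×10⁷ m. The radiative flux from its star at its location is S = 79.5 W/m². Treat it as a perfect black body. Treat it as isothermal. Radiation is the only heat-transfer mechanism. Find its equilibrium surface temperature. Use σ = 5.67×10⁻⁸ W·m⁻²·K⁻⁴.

T ≈ 137 K

At equilibrium, absorbed power = emitted power.
Absorbing cross-section = πr² = 5.811×10¹⁴ m²; emitting surface = 4πr² = 2.324×10¹⁵ m² (ratio 4).
S·A_cross = εσ·A_surf·T⁴  ⇒  T⁴ = S/(4σ).
T⁴ = 1.00·79.5/(4·5.67×10⁻⁸) = 3.505×10⁸ K⁴.
T = (3.505×10⁸)^(1/4).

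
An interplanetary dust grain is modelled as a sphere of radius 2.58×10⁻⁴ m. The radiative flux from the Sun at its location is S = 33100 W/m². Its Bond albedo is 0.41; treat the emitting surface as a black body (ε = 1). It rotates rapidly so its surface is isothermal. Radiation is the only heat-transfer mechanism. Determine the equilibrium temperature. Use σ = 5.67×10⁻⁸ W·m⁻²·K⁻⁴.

T ≈ 542 K

At equilibrium, absorbed power = emitted power.
Absorbing cross-section = πr² = 2.091×10⁻⁷ m²; emitting surface = 4πr² = 8.365×10⁻⁷ m² (ratio 4).
(1−a)S·A_cross = εσ·A_surf·T⁴  ⇒  T⁴ = (1−a)S/(4σ).
T⁴ = 0.590·33100/(4·5.67×10⁻⁸) = 8.611×10¹⁰ K⁴.
T = (8.611×10¹⁰)^(1/4).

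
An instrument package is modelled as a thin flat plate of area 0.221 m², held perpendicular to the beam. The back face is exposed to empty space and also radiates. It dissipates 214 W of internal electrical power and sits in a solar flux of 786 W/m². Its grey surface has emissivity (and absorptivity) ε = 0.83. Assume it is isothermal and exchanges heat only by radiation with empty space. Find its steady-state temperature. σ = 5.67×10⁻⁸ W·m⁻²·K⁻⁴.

At steady state, absorbed solar power + internal power = radiated power.
Absorbed: α·S·A_cross = 0.83·786·0.2210 = 144.2 W (cross-section A).
Total input = 144.2 + 214 = 358.2 W.
Radiated: εσ·A_surf·T⁴ with A_surf = 2A = 0.4420 m².
T⁴ = 358.2/(0.83·5.67×10⁻⁸·0.4420) = 1.722×10¹⁰ K⁴.

T ≈ 362 K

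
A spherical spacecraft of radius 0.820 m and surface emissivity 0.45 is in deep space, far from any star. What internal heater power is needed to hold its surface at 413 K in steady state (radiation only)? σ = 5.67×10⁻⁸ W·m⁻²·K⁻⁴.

P = εσ·4πr²·T⁴.
4πr² = 8.450 m²; T⁴ = 2.909×10¹⁰ K⁴.
P = 0.45·5.67×10⁻⁸·8.450·2.909×10¹⁰.

P ≈ 6270 W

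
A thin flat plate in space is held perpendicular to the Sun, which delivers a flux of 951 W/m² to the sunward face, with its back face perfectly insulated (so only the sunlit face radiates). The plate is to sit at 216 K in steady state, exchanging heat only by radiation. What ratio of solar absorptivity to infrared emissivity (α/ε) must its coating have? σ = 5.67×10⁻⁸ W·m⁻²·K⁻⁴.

α/ε ≈ 0.130

Balance: αS·A = εσ·1A·T⁴ ⇒ α/ε = σT⁴/S.
α/ε = 5.67×10⁻⁸·(216)⁴/951 = 5.67×10⁻⁸·2.177×10⁹/951.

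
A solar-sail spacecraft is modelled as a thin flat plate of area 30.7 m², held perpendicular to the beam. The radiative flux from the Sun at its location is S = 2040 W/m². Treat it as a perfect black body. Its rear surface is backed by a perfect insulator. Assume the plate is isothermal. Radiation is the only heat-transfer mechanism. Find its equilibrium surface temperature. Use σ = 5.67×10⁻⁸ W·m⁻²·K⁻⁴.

At equilibrium, absorbed power = emitted power.
Absorbing cross-section = A = 30.70 m²; emitting surface = A = 30.70 m² (ratio 1).
S·A_cross = εσ·A_surf·T⁴  ⇒  T⁴ = S/(1σ).
T⁴ = 1.00·2040/(1·5.67×10⁻⁸) = 3.598×10¹⁰ K⁴.
T = (3.598×10¹⁰)^(1/4).

T ≈ 436 K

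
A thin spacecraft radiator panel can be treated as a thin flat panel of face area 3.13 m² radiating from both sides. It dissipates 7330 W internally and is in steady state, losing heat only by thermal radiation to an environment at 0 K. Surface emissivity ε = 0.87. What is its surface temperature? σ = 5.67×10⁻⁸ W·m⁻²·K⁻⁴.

Steady state: internal power = radiated power, P = εσA T⁴.
Radiating area A = 2·3.13 = 6.260 m².
T⁴ = P/(εσA) = 7330/(0.87·5.67×10⁻⁸·6.260) = 2.374×10¹⁰ K⁴.
T = (2.374×10¹⁰)^(1/4).

T ≈ 393 K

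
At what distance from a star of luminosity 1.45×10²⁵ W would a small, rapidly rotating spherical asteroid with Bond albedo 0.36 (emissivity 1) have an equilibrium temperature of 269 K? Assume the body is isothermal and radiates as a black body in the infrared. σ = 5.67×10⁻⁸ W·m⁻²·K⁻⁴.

For an isothermal black-emitting sphere, (1−a)S·πr² = σ·4πr²·T⁴ ⇒ S = 4σT⁴/(1−a).
S = 4·5.67×10⁻⁸·(269)⁴/0.640 = 1856 W/m².
Flux falls as S = L/(4πd²), so d = √(L/(4πS)) = √(1.45×10²⁵/(4π·1856)).

d ≈ 2.49×10¹⁰ m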